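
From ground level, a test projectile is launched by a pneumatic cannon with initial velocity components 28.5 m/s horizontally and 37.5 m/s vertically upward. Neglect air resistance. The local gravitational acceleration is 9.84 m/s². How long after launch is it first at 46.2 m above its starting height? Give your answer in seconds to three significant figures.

1.55 s

Height y(t) = 37.50 t − 4.920 t² = 46.2 gives 4.920 t² − 37.50 t + 46.2 = 0.
t = [37.50 ± √(37.50² − 2·9.84·46.2)] / 9.84 = (37.50 ± 22.29) / 9.84, so t = 1.545 s or t = 6.077 s.
The first (ascending) time is 1.545 s.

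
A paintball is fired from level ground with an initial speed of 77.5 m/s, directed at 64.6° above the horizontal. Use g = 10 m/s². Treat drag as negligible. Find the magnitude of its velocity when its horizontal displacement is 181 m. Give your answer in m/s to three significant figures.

36.7 m/s

vₓ = 77.50 cos 64.6° = 33.24 m/s; v_y0 = 77.50 sin 64.6° = 70.01 m/s.
Time to reach x = 181 m: t = x/vₓ = 181/33.24 = 5.445 s.
Vertical velocity there: v_y = v_y0 − g t = 70.01 − 10.0 × 5.445 = 15.56 m/s.
Speed: √(vₓ² + v_y²) = √(33.24² + 15.56²) = 36.70 m/s.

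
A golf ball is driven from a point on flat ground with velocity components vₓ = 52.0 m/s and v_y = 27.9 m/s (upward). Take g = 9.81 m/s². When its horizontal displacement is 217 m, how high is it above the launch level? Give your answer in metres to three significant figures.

Time to reach x = 217 m: t = x/vₓ = 217/52.00 = 4.173 s.
Height: y = v_y0 t − ½ g t² = 27.90 × 4.173 − 4.905 × 4.173² = 116.4 − 85.42 = 31.01 m.

31.0 m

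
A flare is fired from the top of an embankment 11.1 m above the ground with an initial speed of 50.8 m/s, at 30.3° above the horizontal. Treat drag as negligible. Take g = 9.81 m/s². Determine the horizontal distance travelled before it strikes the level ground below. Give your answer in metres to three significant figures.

247 m

Components: vₓ = 50.80 cos 30.3° = 43.86 m/s, v_y0 = 50.80 sin 30.3° = 25.63 m/s.
Vertical motion (up positive, ground at y = 0): 4.905 t² − (25.63) t − 11.1 = 0, so t = (25.63 + √(25.63² + 2·9.81·11.1)) / 9.81 = (25.63 + 29.57) / 9.81 = 5.627 s.
Horizontal distance: R = vₓ t = 43.86 × 5.627 = 246.8 m.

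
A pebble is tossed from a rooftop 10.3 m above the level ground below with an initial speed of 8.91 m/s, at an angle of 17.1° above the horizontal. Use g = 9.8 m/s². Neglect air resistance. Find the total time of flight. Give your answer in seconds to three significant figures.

Horizontal component vₓ = 8.910 cos 17.1° = 8.516 m/s; vertical v_y0 = 8.910 sin 17.1° = 2.620 m/s.
Vertical motion (up positive, ground at y = 0): 4.900 t² − (2.620) t − 10.3 = 0, so t = (2.620 + √(2.620² + 2·9.80·10.3)) / 9.80 = (2.620 + 14.45) / 9.80 = 1.742 s.

1.74 s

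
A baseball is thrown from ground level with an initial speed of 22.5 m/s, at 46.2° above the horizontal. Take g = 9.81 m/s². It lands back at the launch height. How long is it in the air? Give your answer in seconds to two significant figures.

Resolve: vₓ = 22.50 cos 46.2° = 15.57 m/s and v_y0 = 22.50 sin 46.2° = 16.24 m/s.
Landing at launch height ⇒ T = 2 v_y0 / g = 2 × 16.24 / 9.81 = 3.311 s.

3.3 s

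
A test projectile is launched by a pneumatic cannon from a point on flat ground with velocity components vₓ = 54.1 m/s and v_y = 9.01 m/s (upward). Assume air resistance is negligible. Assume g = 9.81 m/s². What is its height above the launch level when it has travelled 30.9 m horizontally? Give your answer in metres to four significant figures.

Time to reach x = 30.9 m: t = x/vₓ = 30.9/54.10 = 0.5712 s.
Height: y = v_y0 t − ½ g t² = 9.010 × 0.5712 − 4.905 × 0.5712² = 5.146 − 1.600 = 3.546 m.

3.546 m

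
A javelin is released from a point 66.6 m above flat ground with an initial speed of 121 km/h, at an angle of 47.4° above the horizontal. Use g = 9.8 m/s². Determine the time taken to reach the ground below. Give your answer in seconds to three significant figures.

Convert: 121 km/h = 121/3.6 = 33.61 m/s.
Components: vₓ = 33.61 cos 47.4° = 22.75 m/s, v_y0 = 33.61 sin 47.4° = 24.74 m/s.
With up positive and y = 0 at the ground: y(t) = 66.6 + (24.74) t − 4.900 t². Setting y = 0 and taking the positive root: t = [24.74 + √(24.74² + 2·9.80·66.6)] / 9.80 = (24.74 + 43.79) / 9.80 = 6.993 s.

6.99 s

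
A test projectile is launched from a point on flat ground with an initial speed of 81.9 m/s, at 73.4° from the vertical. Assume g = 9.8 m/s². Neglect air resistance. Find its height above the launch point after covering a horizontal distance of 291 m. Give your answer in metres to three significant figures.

Horizontal component vₓ = 81.90 sin 73.4° = 78.49 m/s; vertical v_y0 = 81.90 cos 73.4° = 23.40 m/s.
At x = 291 m, t = x/vₓ = 291/78.49 = 3.708 s.
Height: y = v_y0 t − ½ g t² = 23.40 × 3.708 − 4.900 × 3.708² = 86.75 − 67.36 = 19.39 m.

19.4 m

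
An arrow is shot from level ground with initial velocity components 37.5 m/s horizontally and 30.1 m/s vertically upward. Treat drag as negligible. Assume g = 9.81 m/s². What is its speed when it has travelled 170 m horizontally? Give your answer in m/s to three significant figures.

At x = 170 m, t = x/vₓ = 170/37.50 = 4.533 s.
Vertical velocity there: v_y = v_y0 − g t = 30.10 − 9.81 × 4.533 = −14.37 m/s.
Speed: √(vₓ² + v_y²) = √(37.50² + 14.37²) = 40.16 m/s.

40.2 m/s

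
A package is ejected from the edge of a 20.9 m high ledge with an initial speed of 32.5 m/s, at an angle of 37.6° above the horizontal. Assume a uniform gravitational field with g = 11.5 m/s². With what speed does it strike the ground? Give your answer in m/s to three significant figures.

vₓ = 32.50 cos 37.6° = 25.75 m/s; v_y0 = 32.50 sin 37.6° = 19.83 m/s.
Vertical motion (up positive, ground at y = 0): 5.750 t² − (19.83) t − 20.9 = 0, so t = (19.83 + √(19.83² + 2·11.5·20.9)) / 11.5 = (19.83 + 29.56) / 11.5 = 4.295 s.
Vertical velocity at impact: v_y = v_y0 − g t = 19.83 − 11.5 × 4.295 = −29.56 m/s.
Speed: |v| = √(vₓ² + v_y²) = √(25.75² + 29.56²) = 39.20 m/s.

39.2 m/s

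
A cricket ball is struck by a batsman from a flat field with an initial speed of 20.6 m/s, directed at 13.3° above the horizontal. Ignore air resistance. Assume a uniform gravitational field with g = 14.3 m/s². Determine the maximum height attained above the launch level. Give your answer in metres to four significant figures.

Resolve: vₓ = 20.60 cos 13.3° = 20.05 m/s and v_y0 = 20.60 sin 13.3° = 4.739 m/s.
Maximum height: H = v_y0² / (2g) = 4.739² / (2 × 14.3) = 0.7853 m.

0.7853 m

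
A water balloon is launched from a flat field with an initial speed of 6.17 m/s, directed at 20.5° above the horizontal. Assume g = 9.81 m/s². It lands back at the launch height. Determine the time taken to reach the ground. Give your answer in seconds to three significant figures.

0.441 s

Horizontal component vₓ = 6.170 cos 20.5° = 5.779 m/s; vertical v_y0 = 6.170 sin 20.5° = 2.161 m/s.
Time of flight on level ground: T = 2 v_y0 / g = 2 × 2.161 / 9.81 = 0.4405 s.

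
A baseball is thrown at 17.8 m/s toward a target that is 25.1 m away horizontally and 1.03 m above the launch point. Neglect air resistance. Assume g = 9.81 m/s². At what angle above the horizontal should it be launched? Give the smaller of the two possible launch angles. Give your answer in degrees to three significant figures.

28.6°

Trajectory: y = x tanθ − g x² (1 + tan²θ)/(2v₀²). With x = 25.1, y = 1.03, v₀ = 17.8, g = 9.81:
9.753 tan²θ − 25.1 tanθ + (10.78) = 0.
tanθ = [25.1 ± √(25.1² − 4 × 9.753 × (10.78))] / (2 × 9.753) = (25.1 ± 14.47) / 19.51, giving tanθ = 0.5450 or 2.028.
θ = 28.59° or 63.76°; the smaller is 28.59°.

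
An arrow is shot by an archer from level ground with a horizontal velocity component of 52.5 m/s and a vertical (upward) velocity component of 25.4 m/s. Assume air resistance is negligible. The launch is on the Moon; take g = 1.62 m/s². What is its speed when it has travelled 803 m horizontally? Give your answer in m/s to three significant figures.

At x = 803 m, t = x/vₓ = 803/52.50 = 15.30 s.
Vertical velocity there: v_y = v_y0 − g t = 25.40 − 1.62 × 15.30 = 0.6217 m/s.
Speed: √(vₓ² + v_y²) = √(52.50² + 0.6217²) = 52.50 m/s.

52.5 m/s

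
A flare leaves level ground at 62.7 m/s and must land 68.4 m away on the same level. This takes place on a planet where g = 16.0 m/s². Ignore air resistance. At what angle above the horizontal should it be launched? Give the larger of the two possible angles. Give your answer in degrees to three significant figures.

81.9°

Level-ground range R = v₀² sin(2θ)/g ⇒ sin(2θ) = gR/v₀² = 16.0 × 68.4 / 62.7² = 0.2784.
2θ = 16.16° or 180° − 16.16° = 163.8°, so θ = 8.082° or 81.92°.
The larger angle is 81.92°.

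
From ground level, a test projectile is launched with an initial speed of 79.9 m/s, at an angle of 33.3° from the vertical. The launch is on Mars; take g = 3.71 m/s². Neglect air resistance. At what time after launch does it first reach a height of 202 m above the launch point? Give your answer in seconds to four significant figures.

3.333 s

Resolve: vₓ = 79.90 sin 33.3° = 43.87 m/s and v_y0 = 79.90 cos 33.3° = 66.78 m/s.
Require v_y0 t − ½ g t² = 202, i.e. 1.855 t² − 66.78 t + 202 = 0.
t = [66.78 ± √(66.78² − 2·3.71·202)] / 3.71 = (66.78 ± 54.41) / 3.71, so t = 3.333 s or t = 32.67 s.
The first (ascending) time is 3.333 s.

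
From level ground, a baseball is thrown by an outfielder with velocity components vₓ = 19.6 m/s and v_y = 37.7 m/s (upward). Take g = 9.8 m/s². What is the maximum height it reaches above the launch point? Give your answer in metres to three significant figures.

Peak height H = v_y0² / (2g) = 1421.3 / 19.60 = 72.51 m.

72.5 m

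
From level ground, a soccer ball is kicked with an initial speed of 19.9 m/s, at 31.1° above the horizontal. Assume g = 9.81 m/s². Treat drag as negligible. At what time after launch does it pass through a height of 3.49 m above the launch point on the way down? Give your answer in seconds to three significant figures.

1.67 s

vₓ = 19.90 cos 31.1° = 17.04 m/s; v_y0 = 19.90 sin 31.1° = 10.28 m/s.
Require v_y0 t − ½ g t² = 3.49, i.e. 4.905 t² − 10.28 t + 3.49 = 0.
t = [10.28 ± √(10.28² − 2·9.81·3.49)] / 9.81 = (10.28 ± 6.098) / 9.81, so t = 0.4262 s or t = 1.669 s.
The descending-branch root is 1.669 s.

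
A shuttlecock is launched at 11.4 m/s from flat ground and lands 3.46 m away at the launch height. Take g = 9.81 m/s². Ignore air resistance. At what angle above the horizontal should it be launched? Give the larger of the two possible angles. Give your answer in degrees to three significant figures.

R = v₀² sin 2θ / g gives sin 2θ = gR/v₀² = 9.81·3.46/11.4² = 0.2612.
2θ = 15.14° or 180° − 15.14° = 164.9°, so θ = 7.570° or 82.43°.
The larger angle is 82.43°.

82.4°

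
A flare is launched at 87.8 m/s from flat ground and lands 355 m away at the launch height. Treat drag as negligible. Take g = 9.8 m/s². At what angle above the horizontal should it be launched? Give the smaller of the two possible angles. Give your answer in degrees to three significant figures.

13.4°

Level-ground range R = v₀² sin(2θ)/g ⇒ sin(2θ) = gR/v₀² = 9.80 × 355 / 87.8² = 0.4513.
2θ = 26.83° or 180° − 26.83° = 153.2°, so θ = 13.41° or 76.59°.
The smaller angle is 13.41°.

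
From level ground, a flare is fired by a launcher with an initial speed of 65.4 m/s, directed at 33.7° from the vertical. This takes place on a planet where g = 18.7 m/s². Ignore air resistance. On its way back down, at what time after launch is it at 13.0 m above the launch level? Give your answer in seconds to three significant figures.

Horizontal component vₓ = 65.40 sin 33.7° = 36.29 m/s; vertical v_y0 = 65.40 cos 33.7° = 54.41 m/s.
Set y = v_y0 t − ½ g t² = 13.0: 9.350 t² − 54.41 t + 13.0 = 0.
Quadratic formula: t = (54.41 ± √2474.2) / 18.7 = (54.41 ± 49.74) / 18.7 → t = 0.2496 s or 5.570 s.
The descending-branch root is 5.570 s.

5.57 s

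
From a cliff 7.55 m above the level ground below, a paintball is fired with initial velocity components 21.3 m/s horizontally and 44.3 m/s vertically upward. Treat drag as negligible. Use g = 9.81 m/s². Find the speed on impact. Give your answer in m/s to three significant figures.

Vertical motion (up positive, ground at y = 0): 4.905 t² − (44.30) t − 7.55 = 0, so t = (44.30 + √(44.30² + 2·9.81·7.55)) / 9.81 = (44.30 + 45.94) / 9.81 = 9.199 s.
Vertical velocity at impact: v_y = v_y0 − g t = 44.30 − 9.81 × 9.199 = −45.94 m/s.
Speed: |v| = √(vₓ² + v_y²) = √(21.30² + 45.94²) = 50.64 m/s.

50.6 m/s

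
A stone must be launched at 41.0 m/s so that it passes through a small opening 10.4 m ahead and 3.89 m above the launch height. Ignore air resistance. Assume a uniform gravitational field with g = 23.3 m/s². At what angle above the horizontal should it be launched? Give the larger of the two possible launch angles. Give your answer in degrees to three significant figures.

85.7°

Trajectory: y = x tanθ − g x² (1 + tan²θ)/(2v₀²). With x = 10.4, y = 3.89, v₀ = 41.0, g = 23.3:
0.7496 tan²θ − 10.4 tanθ + (4.640) = 0.
tanθ = [10.4 ± √(10.4² − 4 × 0.7496 × (4.640))] / (2 × 0.7496) = (10.4 ± 9.708) / 1.499, giving tanθ = 0.4615 or 13.41.
θ = 24.77° or 85.74°; the larger is 85.74°.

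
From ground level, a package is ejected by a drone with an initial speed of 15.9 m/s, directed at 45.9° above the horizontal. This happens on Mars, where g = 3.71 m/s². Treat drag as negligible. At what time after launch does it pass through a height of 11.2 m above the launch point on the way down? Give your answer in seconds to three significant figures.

vₓ = 15.90 cos 45.9° = 11.07 m/s; v_y0 = 15.90 sin 45.9° = 11.42 m/s.
Set y = v_y0 t − ½ g t² = 11.2: 1.855 t² − 11.42 t + 11.2 = 0.
t = [11.42 ± √(11.42² − 2·3.71·11.2)] / 3.71 = (11.42 ± 6.875) / 3.71, so t = 1.224 s or t = 4.931 s.
The descending-branch root is 4.931 s.

4.93 s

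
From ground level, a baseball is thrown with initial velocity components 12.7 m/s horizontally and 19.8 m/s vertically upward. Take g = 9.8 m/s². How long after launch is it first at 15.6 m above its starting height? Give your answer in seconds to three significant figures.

Set y = v_y0 t − ½ g t² = 15.6: 4.900 t² − 19.80 t + 15.6 = 0.
t = [19.80 ± √(19.80² − 2·9.80·15.6)] / 9.80 = (19.80 ± 9.289) / 9.80, so t = 1.073 s or t = 2.968 s.
The first (ascending) time is 1.073 s.

1.07 s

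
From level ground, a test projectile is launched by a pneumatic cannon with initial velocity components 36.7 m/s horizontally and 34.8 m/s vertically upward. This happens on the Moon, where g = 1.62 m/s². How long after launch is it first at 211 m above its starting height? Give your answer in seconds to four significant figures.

Set y = v_y0 t − ½ g t² = 211: 0.8100 t² − 34.80 t + 211 = 0.
t = [34.80 ± √(34.80² − 2·1.62·211)] / 1.62 = (34.80 ± 22.97) / 1.62, so t = 7.305 s or t = 35.66 s.
The first (ascending) time is 7.305 s.

7.305 s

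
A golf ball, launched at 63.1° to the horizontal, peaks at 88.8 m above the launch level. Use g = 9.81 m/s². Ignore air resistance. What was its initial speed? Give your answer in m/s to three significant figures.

At the peak v_y = 0, so v_y0 = √(2gH) = √(2 × 9.81 × 88.8) = 41.74 m/s.
v_y0 = v₀ sin θ ⇒ v₀ = 41.74 / sin 63.1° = 46.80 m/s.

46.8 m/s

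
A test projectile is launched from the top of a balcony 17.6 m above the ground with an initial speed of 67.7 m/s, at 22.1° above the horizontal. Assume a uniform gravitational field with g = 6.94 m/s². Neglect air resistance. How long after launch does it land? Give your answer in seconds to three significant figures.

Horizontal component vₓ = 67.70 cos 22.1° = 62.73 m/s; vertical v_y0 = 67.70 sin 22.1° = 25.47 m/s.
With up positive and y = 0 at the ground: y(t) = 17.6 + (25.47) t − 3.470 t². Setting y = 0 and taking the positive root: t = [25.47 + √(25.47² + 2·6.94·17.6)] / 6.94 = (25.47 + 29.88) / 6.94 = 7.976 s.

7.98 s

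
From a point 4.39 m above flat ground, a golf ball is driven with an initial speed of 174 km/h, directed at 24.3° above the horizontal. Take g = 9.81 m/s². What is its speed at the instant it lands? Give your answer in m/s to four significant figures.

49.22 m/s

Convert: 174 km/h = 174/3.6 = 48.33 m/s.
Resolve: vₓ = 48.33 cos 24.3° = 44.05 m/s and v_y0 = 48.33 sin 24.3° = 19.89 m/s.
The projectile lands when y = 4.39 + (19.89) t − ½·9.81·t² = 0. Positive root: t = (19.89 + √(19.89² + 2·9.81·4.39)) / 9.81 = (19.89 + 21.95) / 9.81 = 4.265 s.
Vertical velocity at impact: v_y = v_y0 − g t = 19.89 − 9.81 × 4.265 = −21.95 m/s.
Speed: |v| = √(vₓ² + v_y²) = √(44.05² + 21.95²) = 49.22 m/s.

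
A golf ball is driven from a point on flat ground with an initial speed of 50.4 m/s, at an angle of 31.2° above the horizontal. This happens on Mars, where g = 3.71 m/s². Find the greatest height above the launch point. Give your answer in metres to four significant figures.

91.87 m

vₓ = 50.40 cos 31.2° = 43.11 m/s; v_y0 = 50.40 sin 31.2° = 26.11 m/s.
At the apex v_y = 0, so H = v_y0²/(2g) = 26.11²/7.420 = 91.87 m.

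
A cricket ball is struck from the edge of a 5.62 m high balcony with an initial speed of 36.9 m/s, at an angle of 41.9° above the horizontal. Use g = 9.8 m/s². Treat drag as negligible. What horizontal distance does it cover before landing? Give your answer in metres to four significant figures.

144.1 m

Horizontal component vₓ = 36.90 cos 41.9° = 27.47 m/s; vertical v_y0 = 36.90 sin 41.9° = 24.64 m/s.
Vertical motion (up positive, ground at y = 0): 4.900 t² − (24.64) t − 5.62 = 0, so t = (24.64 + √(24.64² + 2·9.80·5.62)) / 9.80 = (24.64 + 26.78) / 9.80 = 5.248 s.
Horizontal distance: R = vₓ t = 27.47 × 5.248 = 144.1 m.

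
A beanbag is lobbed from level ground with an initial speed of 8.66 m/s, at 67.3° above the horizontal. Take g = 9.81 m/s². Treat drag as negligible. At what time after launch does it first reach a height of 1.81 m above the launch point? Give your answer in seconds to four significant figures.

Resolve: vₓ = 8.660 cos 67.3° = 3.342 m/s and v_y0 = 8.660 sin 67.3° = 7.989 m/s.
Set y = v_y0 t − ½ g t² = 1.81: 4.905 t² − 7.989 t + 1.81 = 0.
Quadratic formula: t = (7.989 ± √28.315) / 9.81 = (7.989 ± 5.321) / 9.81 → t = 0.2720 s or 1.357 s.
The first (ascending) time is 0.2720 s.

0.2720 s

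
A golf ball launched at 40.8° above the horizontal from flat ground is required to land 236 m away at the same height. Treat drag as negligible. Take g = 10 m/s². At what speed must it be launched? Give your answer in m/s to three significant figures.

48.8 m/s

On level ground R = v₀² sin 2θ / g ⇒ v₀ = √(gR / sin 2θ).
v₀ = √(10.0 × 236 / sin 81.60°) = √(2360 / 0.9893) = √2385.6 = 48.84 m/s.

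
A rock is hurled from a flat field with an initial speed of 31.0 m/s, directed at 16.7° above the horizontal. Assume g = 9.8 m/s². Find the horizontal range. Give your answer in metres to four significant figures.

53.98 m

Components: vₓ = 31.00 cos 16.7° = 29.69 m/s, v_y0 = 31.00 sin 16.7° = 8.908 m/s.
Flight time T = 2 v_y0 / g = 1.818 s.
Range: R = vₓ T = 29.69 × 1.818 = 53.98 m.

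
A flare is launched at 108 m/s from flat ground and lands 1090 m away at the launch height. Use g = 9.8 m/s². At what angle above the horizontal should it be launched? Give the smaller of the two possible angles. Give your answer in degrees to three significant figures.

33.2°

Level-ground range R = v₀² sin(2θ)/g ⇒ sin(2θ) = gR/v₀² = 9.80 × 1090 / 108² = 0.9158.
2θ = 66.32° or 180° − 66.32° = 113.7°, so θ = 33.16° or 56.84°.
The smaller angle is 33.16°.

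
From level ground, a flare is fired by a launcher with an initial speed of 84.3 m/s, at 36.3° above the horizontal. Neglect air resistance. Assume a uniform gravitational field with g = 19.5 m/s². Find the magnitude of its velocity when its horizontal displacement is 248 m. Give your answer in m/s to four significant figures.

71.19 m/s

Resolve: vₓ = 84.30 cos 36.3° = 67.94 m/s and v_y0 = 84.30 sin 36.3° = 49.91 m/s.
x = vₓ t ⇒ t = 248/67.94 = 3.650 s.
Vertical velocity there: v_y = v_y0 − g t = 49.91 − 19.5 × 3.650 = −21.27 m/s.
Speed: √(vₓ² + v_y²) = √(67.94² + 21.27²) = 71.19 m/s.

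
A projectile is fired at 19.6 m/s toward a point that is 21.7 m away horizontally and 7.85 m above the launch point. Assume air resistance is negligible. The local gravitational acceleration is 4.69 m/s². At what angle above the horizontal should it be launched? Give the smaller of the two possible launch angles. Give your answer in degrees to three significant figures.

Trajectory: y = x tanθ − g x² (1 + tan²θ)/(2v₀²). With x = 21.7, y = 7.85, v₀ = 19.6, g = 4.69:
2.874 tan²θ − 21.7 tanθ + (10.72) = 0.
tanθ = [21.7 ± √(21.7² − 4 × 2.874 × (10.72))] / (2 × 2.874) = (21.7 ± 18.64) / 5.749, giving tanθ = 0.5317 or 7.018.
θ = 28.00° or 81.89°; the smaller is 28.00°.

28.0°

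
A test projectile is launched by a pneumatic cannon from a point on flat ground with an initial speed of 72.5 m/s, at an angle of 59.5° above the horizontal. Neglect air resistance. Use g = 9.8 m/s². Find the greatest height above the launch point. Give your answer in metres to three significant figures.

Components: vₓ = 72.50 cos 59.5° = 36.80 m/s, v_y0 = 72.50 sin 59.5° = 62.47 m/s.
At the apex v_y = 0, so H = v_y0²/(2g) = 62.47²/19.60 = 199.1 m.

199 m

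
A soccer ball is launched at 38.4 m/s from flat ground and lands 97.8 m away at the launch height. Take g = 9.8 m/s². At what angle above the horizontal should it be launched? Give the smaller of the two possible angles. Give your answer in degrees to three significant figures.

From R = (v₀²/g) sin 2θ: sin 2θ = 9.80 × 97.8 / 1474.6 = 0.6500.
2θ = 40.54° or 180° − 40.54° = 139.5°, so θ = 20.27° or 69.73°.
The smaller angle is 20.27°.

20.3°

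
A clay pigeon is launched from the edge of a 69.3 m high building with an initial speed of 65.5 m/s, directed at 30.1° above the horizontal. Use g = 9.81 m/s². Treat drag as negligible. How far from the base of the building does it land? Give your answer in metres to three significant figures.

475 m

vₓ = 65.50 cos 30.1° = 56.67 m/s; v_y0 = 65.50 sin 30.1° = 32.85 m/s.
Vertical motion (up positive, ground at y = 0): 4.905 t² − (32.85) t − 69.3 = 0, so t = (32.85 + √(32.85² + 2·9.81·69.3)) / 9.81 = (32.85 + 49.38) / 9.81 = 8.383 s.
Horizontal distance: R = vₓ t = 56.67 × 8.383 = 475.0 m.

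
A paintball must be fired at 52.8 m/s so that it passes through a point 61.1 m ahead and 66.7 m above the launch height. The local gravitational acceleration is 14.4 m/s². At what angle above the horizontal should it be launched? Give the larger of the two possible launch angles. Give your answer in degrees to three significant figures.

Trajectory: y = x tanθ − g x² (1 + tan²θ)/(2v₀²). With x = 61.1, y = 66.7, v₀ = 52.8, g = 14.4:
9.642 tan²θ − 61.1 tanθ + (76.34) = 0.
tanθ = [61.1 ± √(61.1² − 4 × 9.642 × (76.34))] / (2 × 9.642) = (61.1 ± 28.09) / 19.28, giving tanθ = 1.712 or 4.625.
θ = 59.71° or 77.80°; the larger is 77.80°.

77.8°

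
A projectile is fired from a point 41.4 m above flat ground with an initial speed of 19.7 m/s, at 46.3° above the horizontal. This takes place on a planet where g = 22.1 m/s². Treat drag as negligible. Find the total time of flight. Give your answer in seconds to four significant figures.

2.685 s

Components: vₓ = 19.70 cos 46.3° = 13.61 m/s, v_y0 = 19.70 sin 46.3° = 14.24 m/s.
Vertical motion (up positive, ground at y = 0): 11.05 t² − (14.24) t − 41.4 = 0, so t = (14.24 + √(14.24² + 2·22.1·41.4)) / 22.1 = (14.24 + 45.09) / 22.1 = 2.685 s.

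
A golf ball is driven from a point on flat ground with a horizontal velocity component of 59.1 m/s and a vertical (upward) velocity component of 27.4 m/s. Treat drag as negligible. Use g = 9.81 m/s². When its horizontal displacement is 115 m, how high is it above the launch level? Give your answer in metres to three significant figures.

Time to reach x = 115 m: t = x/vₓ = 115/59.10 = 1.946 s.
Height: y = v_y0 t − ½ g t² = 27.40 × 1.946 − 4.905 × 1.946² = 53.32 − 18.57 = 34.74 m.

34.7 m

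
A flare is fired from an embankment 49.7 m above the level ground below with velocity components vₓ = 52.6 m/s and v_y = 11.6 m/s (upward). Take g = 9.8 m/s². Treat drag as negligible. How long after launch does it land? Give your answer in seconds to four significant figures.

Vertical motion (up positive, ground at y = 0): 4.900 t² − (11.60) t − 49.7 = 0, so t = (11.60 + √(11.60² + 2·9.80·49.7)) / 9.80 = (11.60 + 33.30) / 9.80 = 4.581 s.

4.581 s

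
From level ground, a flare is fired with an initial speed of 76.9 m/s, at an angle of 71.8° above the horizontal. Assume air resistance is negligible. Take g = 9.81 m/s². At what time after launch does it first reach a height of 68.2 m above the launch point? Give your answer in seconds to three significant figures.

1.00 s

Horizontal component vₓ = 76.90 cos 71.8° = 24.02 m/s; vertical v_y0 = 76.90 sin 71.8° = 73.05 m/s.
Set y = v_y0 t − ½ g t² = 68.2: 4.905 t² − 73.05 t + 68.2 = 0.
t = [73.05 ± √(73.05² − 2·9.81·68.2)] / 9.81 = (73.05 ± 63.23) / 9.81, so t = 1.001 s or t = 13.89 s.
The first (ascending) time is 1.001 s.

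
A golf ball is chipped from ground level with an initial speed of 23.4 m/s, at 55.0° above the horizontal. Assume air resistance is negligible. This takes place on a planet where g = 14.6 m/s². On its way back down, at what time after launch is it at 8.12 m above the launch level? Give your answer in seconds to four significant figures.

2.095 s

Components: vₓ = 23.40 cos 55.0° = 13.42 m/s, v_y0 = 23.40 sin 55.0° = 19.17 m/s.
Height y(t) = 19.17 t − 7.300 t² = 8.12 gives 7.300 t² − 19.17 t + 8.12 = 0.
t = [19.17 ± √(19.17² − 2·14.6·8.12)] / 14.6 = (19.17 ± 11.42) / 14.6, so t = 0.5310 s or t = 2.095 s.
The descending-branch root is 2.095 s.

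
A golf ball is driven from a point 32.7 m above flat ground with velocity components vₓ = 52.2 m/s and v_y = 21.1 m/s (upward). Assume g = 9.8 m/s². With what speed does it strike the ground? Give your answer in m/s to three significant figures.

61.7 m/s

The projectile lands when y = 32.7 + (21.10) t − ½·9.80·t² = 0. Positive root: t = (21.10 + √(21.10² + 2·9.80·32.7)) / 9.80 = (21.10 + 32.96) / 9.80 = 5.516 s.
Vertical velocity at impact: v_y = v_y0 − g t = 21.10 − 9.80 × 5.516 = −32.96 m/s.
Speed: |v| = √(vₓ² + v_y²) = √(52.20² + 32.96²) = 61.73 m/s.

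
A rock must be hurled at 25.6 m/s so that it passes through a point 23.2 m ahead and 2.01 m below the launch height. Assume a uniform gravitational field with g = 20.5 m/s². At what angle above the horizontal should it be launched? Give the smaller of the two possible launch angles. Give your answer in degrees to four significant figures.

Trajectory: y = x tanθ − g x² (1 + tan²θ)/(2v₀²). With x = 23.2, y = −2.01, v₀ = 25.6, g = 20.5:
8.418 tan²θ − 23.2 tanθ + (6.408) = 0.
tanθ = [23.2 ± √(23.2² − 4 × 8.418 × (6.408))] / (2 × 8.418) = (23.2 ± 17.96) / 16.84, giving tanθ = 0.3114 or 2.445.
θ = 17.30° or 67.75°; the smaller is 17.30°.

17.30°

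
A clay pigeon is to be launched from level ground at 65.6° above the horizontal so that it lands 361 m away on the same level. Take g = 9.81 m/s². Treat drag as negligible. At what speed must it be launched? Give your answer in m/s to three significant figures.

From R = (v₀² / g) sin 2θ: v₀ = √(gR / sin 2θ).
v₀ = √(9.81 × 361 / sin 131.2°) = √(3541 / 0.7524) = √4706.7 = 68.61 m/s.

68.6 m/s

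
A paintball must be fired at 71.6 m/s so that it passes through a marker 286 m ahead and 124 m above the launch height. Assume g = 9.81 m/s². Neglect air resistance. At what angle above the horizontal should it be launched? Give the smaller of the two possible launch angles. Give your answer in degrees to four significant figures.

Trajectory: y = x tanθ − g x² (1 + tan²θ)/(2v₀²). With x = 286, y = 124, v₀ = 71.6, g = 9.81:
78.26 tan²θ − 286 tanθ + (202.3) = 0.
tanθ = [286 ± √(286² − 4 × 78.26 × (202.3))] / (2 × 78.26) = (286 ± 135.9) / 156.5, giving tanθ = 0.9587 or 2.696.
θ = 43.79° or 69.65°; the smaller is 43.79°.

43.79°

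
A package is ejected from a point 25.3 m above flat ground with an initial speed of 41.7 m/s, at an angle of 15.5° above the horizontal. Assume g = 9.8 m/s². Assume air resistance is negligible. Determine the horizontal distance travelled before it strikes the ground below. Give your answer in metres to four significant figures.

vₓ = 41.70 cos 15.5° = 40.18 m/s; v_y0 = 41.70 sin 15.5° = 11.14 m/s.
The projectile lands when y = 25.3 + (11.14) t − ½·9.80·t² = 0. Positive root: t = (11.14 + √(11.14² + 2·9.80·25.3)) / 9.80 = (11.14 + 24.90) / 9.80 = 3.678 s.
Horizontal distance: R = vₓ t = 40.18 × 3.678 = 147.8 m.

147.8 m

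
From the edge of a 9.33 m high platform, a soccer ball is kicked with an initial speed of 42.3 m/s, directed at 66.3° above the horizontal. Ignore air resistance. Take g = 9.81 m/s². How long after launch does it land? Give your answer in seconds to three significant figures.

8.13 s

Components: vₓ = 42.30 cos 66.3° = 17.00 m/s, v_y0 = 42.30 sin 66.3° = 38.73 m/s.
Vertical motion (up positive, ground at y = 0): 4.905 t² − (38.73) t − 9.33 = 0, so t = (38.73 + √(38.73² + 2·9.81·9.33)) / 9.81 = (38.73 + 41.03) / 9.81 = 8.130 s.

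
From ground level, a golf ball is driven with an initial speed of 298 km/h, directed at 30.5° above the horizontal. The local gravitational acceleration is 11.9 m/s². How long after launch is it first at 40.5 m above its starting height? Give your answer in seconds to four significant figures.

1.152 s

Convert: 298 km/h = 298/3.6 = 82.78 m/s.
Resolve: vₓ = 82.78 cos 30.5° = 71.32 m/s and v_y0 = 82.78 sin 30.5° = 42.01 m/s.
Height y(t) = 42.01 t − 5.950 t² = 40.5 gives 5.950 t² − 42.01 t + 40.5 = 0.
t = [42.01 ± √(42.01² − 2·11.9·40.5)] / 11.9 = (42.01 ± 28.31) / 11.9, so t = 1.152 s or t = 5.909 s.
The first (ascending) time is 1.152 s.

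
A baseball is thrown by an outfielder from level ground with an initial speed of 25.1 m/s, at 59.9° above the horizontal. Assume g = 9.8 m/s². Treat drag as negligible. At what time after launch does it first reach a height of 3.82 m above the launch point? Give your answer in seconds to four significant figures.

0.1835 s

Resolve: vₓ = 25.10 cos 59.9° = 12.59 m/s and v_y0 = 25.10 sin 59.9° = 21.72 m/s.
Require v_y0 t − ½ g t² = 3.82, i.e. 4.900 t² − 21.72 t + 3.82 = 0.
t = [21.72 ± √(21.72² − 2·9.80·3.82)] / 9.80 = (21.72 ± 19.92) / 9.80, so t = 0.1835 s or t = 4.248 s.
The first (ascending) time is 0.1835 s.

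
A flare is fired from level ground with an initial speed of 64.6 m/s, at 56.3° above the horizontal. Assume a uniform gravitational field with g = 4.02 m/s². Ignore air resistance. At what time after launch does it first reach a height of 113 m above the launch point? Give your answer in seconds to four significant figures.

2.300 s

vₓ = 64.60 cos 56.3° = 35.84 m/s; v_y0 = 64.60 sin 56.3° = 53.74 m/s.
Require v_y0 t − ½ g t² = 113, i.e. 2.010 t² − 53.74 t + 113 = 0.
t = [53.74 ± √(53.74² − 2·4.02·113)] / 4.02 = (53.74 ± 44.50) / 4.02, so t = 2.300 s or t = 24.44 s.
The first (ascending) time is 2.300 s.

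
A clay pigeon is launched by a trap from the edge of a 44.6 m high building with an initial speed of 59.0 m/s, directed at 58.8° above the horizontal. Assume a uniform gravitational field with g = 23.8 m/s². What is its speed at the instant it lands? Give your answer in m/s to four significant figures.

74.86 m/s

vₓ = 59.00 cos 58.8° = 30.56 m/s; v_y0 = 59.00 sin 58.8° = 50.47 m/s.
With up positive and y = 0 at the ground: y(t) = 44.6 + (50.47) t − 11.90 t². Setting y = 0 and taking the positive root: t = [50.47 + √(50.47² + 2·23.8·44.6)] / 23.8 = (50.47 + 68.34) / 23.8 = 4.992 s.
Vertical velocity at impact: v_y = v_y0 − g t = 50.47 − 23.8 × 4.992 = −68.34 m/s.
Speed: |v| = √(vₓ² + v_y²) = √(30.56² + 68.34²) = 74.86 m/s.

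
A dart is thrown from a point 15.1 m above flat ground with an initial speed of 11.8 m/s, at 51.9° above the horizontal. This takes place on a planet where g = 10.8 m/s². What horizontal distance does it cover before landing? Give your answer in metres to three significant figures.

Horizontal component vₓ = 11.80 cos 51.9° = 7.281 m/s; vertical v_y0 = 11.80 sin 51.9° = 9.286 m/s.
Vertical motion (up positive, ground at y = 0): 5.400 t² − (9.286) t − 15.1 = 0, so t = (9.286 + √(9.286² + 2·10.8·15.1)) / 10.8 = (9.286 + 20.31) / 10.8 = 2.740 s.
Horizontal distance: R = vₓ t = 7.281 × 2.740 = 19.95 m.

20.0 m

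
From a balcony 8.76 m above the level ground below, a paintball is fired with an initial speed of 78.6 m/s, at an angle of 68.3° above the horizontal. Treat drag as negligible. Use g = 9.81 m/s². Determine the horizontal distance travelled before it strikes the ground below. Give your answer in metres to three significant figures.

436 m

Resolve: vₓ = 78.60 cos 68.3° = 29.06 m/s and v_y0 = 78.60 sin 68.3° = 73.03 m/s.
Vertical motion (up positive, ground at y = 0): 4.905 t² − (73.03) t − 8.76 = 0, so t = (73.03 + √(73.03² + 2·9.81·8.76)) / 9.81 = (73.03 + 74.20) / 9.81 = 15.01 s.
Horizontal distance: R = vₓ t = 29.06 × 15.01 = 436.2 m.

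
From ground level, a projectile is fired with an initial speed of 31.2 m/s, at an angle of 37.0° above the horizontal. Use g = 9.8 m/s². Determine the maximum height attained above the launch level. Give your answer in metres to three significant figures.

Horizontal component vₓ = 31.20 cos 37.0° = 24.92 m/s; vertical v_y0 = 31.20 sin 37.0° = 18.78 m/s.
Maximum height: H = v_y0² / (2g) = 18.78² / (2 × 9.80) = 17.99 m.

18.0 m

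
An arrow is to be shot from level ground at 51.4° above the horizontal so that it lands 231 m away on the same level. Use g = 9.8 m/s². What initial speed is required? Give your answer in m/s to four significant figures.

From R = (v₀² / g) sin 2θ: v₀ = √(gR / sin 2θ).
v₀ = √(9.80 × 231 / sin 102.8°) = √(2264 / 0.9751) = √2321.5 = 48.18 m/s.

48.18 m/s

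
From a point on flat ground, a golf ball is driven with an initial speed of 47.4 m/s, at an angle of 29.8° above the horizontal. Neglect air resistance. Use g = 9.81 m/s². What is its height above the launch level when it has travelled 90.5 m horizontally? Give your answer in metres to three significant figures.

28.1 m

Components: vₓ = 47.40 cos 29.8° = 41.13 m/s, v_y0 = 47.40 sin 29.8° = 23.56 m/s.
Time to reach x = 90.5 m: t = x/vₓ = 90.5/41.13 = 2.200 s.
Height: y = v_y0 t − ½ g t² = 23.56 × 2.200 − 4.905 × 2.200² = 51.83 − 23.75 = 28.08 m.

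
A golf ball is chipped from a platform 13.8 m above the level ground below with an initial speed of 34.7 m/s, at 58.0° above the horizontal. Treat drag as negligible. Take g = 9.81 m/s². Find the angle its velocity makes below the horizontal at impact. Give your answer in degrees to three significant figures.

61.4°

vₓ = 34.70 cos 58.0° = 18.39 m/s; v_y0 = 34.70 sin 58.0° = 29.43 m/s.
The projectile lands when y = 13.8 + (29.43) t − ½·9.81·t² = 0. Positive root: t = (29.43 + √(29.43² + 2·9.81·13.8)) / 9.81 = (29.43 + 33.72) / 9.81 = 6.437 s.
At impact: v_y = v_y0 − g t = −33.72 m/s; vₓ = 18.39 m/s.
Angle below horizontal: arctan(|v_y|/vₓ) = arctan(33.72/18.39) = 61.39°.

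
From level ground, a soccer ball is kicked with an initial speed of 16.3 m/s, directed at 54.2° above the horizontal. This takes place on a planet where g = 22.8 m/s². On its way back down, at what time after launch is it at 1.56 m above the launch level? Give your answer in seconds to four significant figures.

1.026 s

Horizontal component vₓ = 16.30 cos 54.2° = 9.535 m/s; vertical v_y0 = 16.30 sin 54.2° = 13.22 m/s.
Height y(t) = 13.22 t − 11.40 t² = 1.56 gives 11.40 t² − 13.22 t + 1.56 = 0.
t = [13.22 ± √(13.22² − 2·22.8·1.56)] / 22.8 = (13.22 ± 10.18) / 22.8, so t = 0.1333 s or t = 1.026 s.
The descending-branch root is 1.026 s.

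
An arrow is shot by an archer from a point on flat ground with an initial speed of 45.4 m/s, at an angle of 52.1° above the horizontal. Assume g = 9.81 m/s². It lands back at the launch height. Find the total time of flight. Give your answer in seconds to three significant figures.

7.30 s

Components: vₓ = 45.40 cos 52.1° = 27.89 m/s, v_y0 = 45.40 sin 52.1° = 35.82 m/s.
Landing at launch height ⇒ T = 2 v_y0 / g = 2 × 35.82 / 9.81 = 7.304 s.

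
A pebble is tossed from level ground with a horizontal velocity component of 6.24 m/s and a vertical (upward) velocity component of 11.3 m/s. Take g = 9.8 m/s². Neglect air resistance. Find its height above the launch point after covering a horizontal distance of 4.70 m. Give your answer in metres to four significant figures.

Time to reach x = 4.70 m: t = x/vₓ = 4.70/6.240 = 0.7532 s.
Height: y = v_y0 t − ½ g t² = 11.30 × 0.7532 − 4.900 × 0.7532² = 8.511 − 2.780 = 5.731 m.

5.731 m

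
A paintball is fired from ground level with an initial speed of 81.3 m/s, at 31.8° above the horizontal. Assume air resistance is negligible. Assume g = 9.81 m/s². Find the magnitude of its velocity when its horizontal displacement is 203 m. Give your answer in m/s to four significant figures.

70.50 m/s

Components: vₓ = 81.30 cos 31.8° = 69.10 m/s, v_y0 = 81.30 sin 31.8° = 42.84 m/s.
Time to reach x = 203 m: t = x/vₓ = 203/69.10 = 2.938 s.
Vertical velocity there: v_y = v_y0 − g t = 42.84 − 9.81 × 2.938 = 14.02 m/s.
Speed: √(vₓ² + v_y²) = √(69.10² + 14.02²) = 70.50 m/s.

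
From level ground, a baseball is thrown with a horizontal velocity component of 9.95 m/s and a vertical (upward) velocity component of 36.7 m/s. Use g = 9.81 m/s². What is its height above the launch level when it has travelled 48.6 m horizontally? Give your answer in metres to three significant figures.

62.2 m

Time to reach x = 48.6 m: t = x/vₓ = 48.6/9.950 = 4.884 s.
Height: y = v_y0 t − ½ g t² = 36.70 × 4.884 − 4.905 × 4.884² = 179.3 − 117.0 = 62.24 m.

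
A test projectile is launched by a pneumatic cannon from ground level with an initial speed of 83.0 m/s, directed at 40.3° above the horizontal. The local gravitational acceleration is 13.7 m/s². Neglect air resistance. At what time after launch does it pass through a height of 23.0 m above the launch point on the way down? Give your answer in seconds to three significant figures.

7.38 s

Components: vₓ = 83.00 cos 40.3° = 63.30 m/s, v_y0 = 83.00 sin 40.3° = 53.68 m/s.
Height y(t) = 53.68 t − 6.850 t² = 23.0 gives 6.850 t² − 53.68 t + 23.0 = 0.
Quadratic formula: t = (53.68 ± √2251.7) / 13.7 = (53.68 ± 47.45) / 13.7 → t = 0.4548 s or 7.382 s.
The descending-branch root is 7.382 s.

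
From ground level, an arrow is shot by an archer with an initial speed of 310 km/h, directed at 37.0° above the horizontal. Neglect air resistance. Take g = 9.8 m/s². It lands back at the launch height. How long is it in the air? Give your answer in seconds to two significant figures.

11 s

Convert: 310 km/h = 310/3.6 = 86.11 m/s.
vₓ = 86.11 cos 37.0° = 68.77 m/s; v_y0 = 86.11 sin 37.0° = 51.82 m/s.
Time of flight on level ground: T = 2 v_y0 / g = 2 × 51.82 / 9.80 = 10.58 s.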